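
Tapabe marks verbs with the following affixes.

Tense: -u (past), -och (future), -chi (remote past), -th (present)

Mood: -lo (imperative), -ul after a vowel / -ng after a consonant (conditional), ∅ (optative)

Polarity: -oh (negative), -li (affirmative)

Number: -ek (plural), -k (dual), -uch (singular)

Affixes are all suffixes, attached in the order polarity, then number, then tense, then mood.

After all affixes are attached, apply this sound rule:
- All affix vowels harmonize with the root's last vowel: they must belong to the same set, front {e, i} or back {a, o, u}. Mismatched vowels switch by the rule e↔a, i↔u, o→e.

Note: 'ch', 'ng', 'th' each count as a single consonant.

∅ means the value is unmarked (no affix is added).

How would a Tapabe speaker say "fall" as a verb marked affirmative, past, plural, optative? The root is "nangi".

Attach polarity affirmative -li → nangili.
Attach number plural -ek → nangiliek.
Attach tense past -u → nangilieku.
mood = optative: zero marking, form stays nangilieku.
Apply vowel harmony: nangilieku → nangilieki.

nangilieki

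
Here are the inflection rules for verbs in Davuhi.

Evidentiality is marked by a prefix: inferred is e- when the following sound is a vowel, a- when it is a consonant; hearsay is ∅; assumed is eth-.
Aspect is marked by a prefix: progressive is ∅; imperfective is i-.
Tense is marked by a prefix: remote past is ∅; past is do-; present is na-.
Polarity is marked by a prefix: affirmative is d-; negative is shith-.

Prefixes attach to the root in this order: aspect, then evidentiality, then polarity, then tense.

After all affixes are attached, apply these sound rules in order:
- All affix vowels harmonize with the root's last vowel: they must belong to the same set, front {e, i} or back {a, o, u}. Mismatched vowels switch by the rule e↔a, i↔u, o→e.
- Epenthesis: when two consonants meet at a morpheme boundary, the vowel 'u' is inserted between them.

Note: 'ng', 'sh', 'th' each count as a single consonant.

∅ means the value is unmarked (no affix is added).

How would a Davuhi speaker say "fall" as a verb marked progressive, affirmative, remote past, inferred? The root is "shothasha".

dashothasha

aspect = progressive: zero marking, form stays shothasha.
Attach evidentiality inferred a- (before consonant 'sh') → ashothasha.
Attach polarity affirmative d- → dashothasha.
tense = remote past: zero marking, form stays dashothasha.
Vowel harmony: no change.
Epenthesis: no change.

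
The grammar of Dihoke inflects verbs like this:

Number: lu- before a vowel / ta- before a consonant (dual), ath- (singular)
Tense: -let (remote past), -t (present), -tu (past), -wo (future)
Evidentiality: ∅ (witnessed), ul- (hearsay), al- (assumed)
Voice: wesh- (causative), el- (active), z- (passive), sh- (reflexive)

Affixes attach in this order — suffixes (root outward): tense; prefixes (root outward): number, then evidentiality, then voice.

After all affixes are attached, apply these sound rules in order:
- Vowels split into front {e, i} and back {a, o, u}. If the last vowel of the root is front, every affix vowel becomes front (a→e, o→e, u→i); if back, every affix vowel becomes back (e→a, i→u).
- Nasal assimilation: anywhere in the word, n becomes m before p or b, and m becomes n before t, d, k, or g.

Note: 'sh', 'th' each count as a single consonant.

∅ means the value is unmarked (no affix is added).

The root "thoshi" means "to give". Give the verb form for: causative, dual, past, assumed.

Attach number dual ta- (before consonant 'th') → tathoshi.
Attach evidentiality assumed al- → altathoshi.
Attach tense past -tu → altathoshitu.
Attach voice causative wesh- → weshaltathoshitu.
Apply vowel harmony: weshaltathoshitu → wesheltethoshiti.
Nasal assimilation: no change.

wesheltethoshiti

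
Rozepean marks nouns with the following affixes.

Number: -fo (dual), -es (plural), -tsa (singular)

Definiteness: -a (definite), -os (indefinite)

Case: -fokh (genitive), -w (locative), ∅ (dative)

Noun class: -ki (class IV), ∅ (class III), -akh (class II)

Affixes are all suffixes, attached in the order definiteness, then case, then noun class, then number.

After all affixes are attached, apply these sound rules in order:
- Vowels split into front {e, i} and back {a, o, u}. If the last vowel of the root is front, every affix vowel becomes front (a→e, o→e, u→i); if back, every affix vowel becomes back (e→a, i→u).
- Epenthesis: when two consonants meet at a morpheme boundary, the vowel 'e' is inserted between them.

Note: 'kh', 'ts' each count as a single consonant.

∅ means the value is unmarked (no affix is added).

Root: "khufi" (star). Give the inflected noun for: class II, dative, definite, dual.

khufieekhefe

Attach definiteness definite -a → khufia.
case = dative: zero marking, form stays khufia.
Attach noun class class II -akh → khufiaakh.
Attach number dual -fo → khufiaakhfo.
Apply vowel harmony: khufiaakhfo → khufieekhfe.
Apply epenthesis: khufieekhfe → khufieekhefe.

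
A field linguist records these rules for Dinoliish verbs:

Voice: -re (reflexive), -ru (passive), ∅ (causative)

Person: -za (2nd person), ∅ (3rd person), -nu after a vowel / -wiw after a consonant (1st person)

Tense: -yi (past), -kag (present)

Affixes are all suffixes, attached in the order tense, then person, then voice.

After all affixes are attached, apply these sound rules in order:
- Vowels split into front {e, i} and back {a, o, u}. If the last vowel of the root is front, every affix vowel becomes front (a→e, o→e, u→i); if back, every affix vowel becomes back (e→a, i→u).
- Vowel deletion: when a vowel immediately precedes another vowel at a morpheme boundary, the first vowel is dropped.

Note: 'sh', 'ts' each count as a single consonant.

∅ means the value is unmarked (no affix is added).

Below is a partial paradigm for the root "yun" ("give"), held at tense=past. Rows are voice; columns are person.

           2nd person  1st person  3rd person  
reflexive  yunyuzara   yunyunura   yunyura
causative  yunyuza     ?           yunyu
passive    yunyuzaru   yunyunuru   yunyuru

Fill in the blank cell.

yunyunu

Attach tense past -yi → yunyi.
Attach person 1st person -nu (after vowel 'i') → yunyinu.
voice = causative: zero marking, form stays yunyinu.
Apply vowel harmony: yunyinu → yunyunu.
Vowel deletion: no change.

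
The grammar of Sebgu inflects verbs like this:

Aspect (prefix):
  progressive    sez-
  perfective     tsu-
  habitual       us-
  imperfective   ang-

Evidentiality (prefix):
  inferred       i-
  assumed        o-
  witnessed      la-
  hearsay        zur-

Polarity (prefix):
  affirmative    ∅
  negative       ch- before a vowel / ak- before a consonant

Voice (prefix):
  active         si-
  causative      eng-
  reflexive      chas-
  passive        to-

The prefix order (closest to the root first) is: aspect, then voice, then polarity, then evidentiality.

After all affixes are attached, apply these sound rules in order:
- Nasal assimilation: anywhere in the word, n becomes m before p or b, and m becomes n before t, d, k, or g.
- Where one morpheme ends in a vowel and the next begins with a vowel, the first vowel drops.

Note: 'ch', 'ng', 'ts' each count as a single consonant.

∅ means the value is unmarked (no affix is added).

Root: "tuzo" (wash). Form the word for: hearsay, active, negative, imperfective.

Attach aspect imperfective ang- → angtuzo.
Attach voice active si- → siangtuzo.
Attach polarity negative ak- (before consonant 's') → aksiangtuzo.
Attach evidentiality hearsay zur- → zuraksiangtuzo.
Nasal assimilation: no change.
Apply vowel deletion: zuraksiangtuzo → zuraksangtuzo.

zuraksangtuzo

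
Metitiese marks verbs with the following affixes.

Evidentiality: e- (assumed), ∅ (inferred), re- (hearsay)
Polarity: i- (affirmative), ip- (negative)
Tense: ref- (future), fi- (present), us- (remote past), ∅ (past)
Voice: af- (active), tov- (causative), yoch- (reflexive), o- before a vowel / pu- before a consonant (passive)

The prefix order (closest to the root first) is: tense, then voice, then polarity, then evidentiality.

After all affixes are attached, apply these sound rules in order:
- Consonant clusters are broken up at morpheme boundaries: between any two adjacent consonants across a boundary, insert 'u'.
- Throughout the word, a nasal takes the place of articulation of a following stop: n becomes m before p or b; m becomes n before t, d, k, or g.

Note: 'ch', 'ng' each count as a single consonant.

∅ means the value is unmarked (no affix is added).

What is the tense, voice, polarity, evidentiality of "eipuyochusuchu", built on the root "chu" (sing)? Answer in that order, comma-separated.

Segment: e-ip-yoch-us-chu.
tense: us- → remote past.
voice: yoch- → reflexive.
polarity: ip- → negative.
evidentiality: e- → assumed.

remote past, reflexive, negative, assumed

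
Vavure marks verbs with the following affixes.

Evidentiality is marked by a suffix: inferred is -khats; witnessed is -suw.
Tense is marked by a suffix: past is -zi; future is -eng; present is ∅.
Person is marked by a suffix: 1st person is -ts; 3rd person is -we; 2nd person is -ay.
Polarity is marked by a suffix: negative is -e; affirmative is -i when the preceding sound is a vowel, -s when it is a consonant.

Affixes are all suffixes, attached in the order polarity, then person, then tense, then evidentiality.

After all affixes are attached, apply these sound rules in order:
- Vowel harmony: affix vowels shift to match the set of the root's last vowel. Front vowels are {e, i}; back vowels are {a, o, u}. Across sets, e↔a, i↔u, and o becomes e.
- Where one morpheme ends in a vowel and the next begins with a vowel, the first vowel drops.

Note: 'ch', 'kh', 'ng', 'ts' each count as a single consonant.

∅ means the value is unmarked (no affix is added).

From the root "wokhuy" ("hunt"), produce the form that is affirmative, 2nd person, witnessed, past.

wokhuysayzusuw

Attach polarity affirmative -s (after consonant 'y') → wokhuys.
Attach person 2nd person -ay → wokhuysay.
Attach tense past -zi → wokhuysayzi.
Attach evidentiality witnessed -suw → wokhuysayzisuw.
Apply vowel harmony: wokhuysayzisuw → wokhuysayzusuw.
Vowel deletion: no change.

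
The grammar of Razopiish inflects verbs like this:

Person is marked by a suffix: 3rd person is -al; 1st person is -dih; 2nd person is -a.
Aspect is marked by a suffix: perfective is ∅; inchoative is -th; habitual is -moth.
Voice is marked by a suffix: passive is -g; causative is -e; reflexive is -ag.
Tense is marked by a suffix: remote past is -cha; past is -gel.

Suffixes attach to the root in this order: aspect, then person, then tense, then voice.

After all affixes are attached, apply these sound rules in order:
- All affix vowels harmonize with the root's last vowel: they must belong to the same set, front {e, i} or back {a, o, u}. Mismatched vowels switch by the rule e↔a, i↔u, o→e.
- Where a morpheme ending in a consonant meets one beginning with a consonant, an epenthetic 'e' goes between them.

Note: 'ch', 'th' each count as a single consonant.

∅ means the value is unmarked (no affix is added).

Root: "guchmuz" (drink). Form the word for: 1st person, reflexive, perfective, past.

guchmuzeduhegalag

aspect = perfective: zero marking, form stays guchmuz.
Attach person 1st person -dih → guchmuzdih.
Attach tense past -gel → guchmuzdihgel.
Attach voice reflexive -ag → guchmuzdihgelag.
Apply vowel harmony: guchmuzdihgelag → guchmuzduhgalag.
Apply epenthesis: guchmuzduhgalag → guchmuzeduhegalag.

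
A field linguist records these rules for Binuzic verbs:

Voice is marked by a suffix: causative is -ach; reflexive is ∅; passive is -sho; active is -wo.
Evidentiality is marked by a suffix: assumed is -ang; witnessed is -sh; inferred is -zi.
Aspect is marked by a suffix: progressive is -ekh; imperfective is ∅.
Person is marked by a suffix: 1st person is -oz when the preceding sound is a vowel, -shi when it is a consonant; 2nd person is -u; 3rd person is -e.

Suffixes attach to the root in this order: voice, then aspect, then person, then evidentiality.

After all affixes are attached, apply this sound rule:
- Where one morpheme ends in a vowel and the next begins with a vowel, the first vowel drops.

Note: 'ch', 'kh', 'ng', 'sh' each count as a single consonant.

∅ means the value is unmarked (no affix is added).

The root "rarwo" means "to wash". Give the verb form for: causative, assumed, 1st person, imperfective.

rarwachshang

Attach voice causative -ach → rarwoach.
aspect = imperfective: zero marking, form stays rarwoach.
Attach person 1st person -shi (after consonant 'ch') → rarwoachshi.
Attach evidentiality assumed -ang → rarwoachshiang.
Apply vowel deletion: rarwoachshiang → rarwachshang.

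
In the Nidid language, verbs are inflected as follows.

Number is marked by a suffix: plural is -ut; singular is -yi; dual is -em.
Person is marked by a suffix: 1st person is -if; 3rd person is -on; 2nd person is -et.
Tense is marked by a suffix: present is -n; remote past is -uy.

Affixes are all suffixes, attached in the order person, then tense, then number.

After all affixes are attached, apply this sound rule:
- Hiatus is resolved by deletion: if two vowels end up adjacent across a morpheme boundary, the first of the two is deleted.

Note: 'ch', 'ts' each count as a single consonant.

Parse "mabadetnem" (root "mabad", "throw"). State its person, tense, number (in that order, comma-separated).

2nd person, present, dual

Segment: mabad-et-n-em.
person: -et → 2nd person.
tense: -n → present.
number: -em → dual.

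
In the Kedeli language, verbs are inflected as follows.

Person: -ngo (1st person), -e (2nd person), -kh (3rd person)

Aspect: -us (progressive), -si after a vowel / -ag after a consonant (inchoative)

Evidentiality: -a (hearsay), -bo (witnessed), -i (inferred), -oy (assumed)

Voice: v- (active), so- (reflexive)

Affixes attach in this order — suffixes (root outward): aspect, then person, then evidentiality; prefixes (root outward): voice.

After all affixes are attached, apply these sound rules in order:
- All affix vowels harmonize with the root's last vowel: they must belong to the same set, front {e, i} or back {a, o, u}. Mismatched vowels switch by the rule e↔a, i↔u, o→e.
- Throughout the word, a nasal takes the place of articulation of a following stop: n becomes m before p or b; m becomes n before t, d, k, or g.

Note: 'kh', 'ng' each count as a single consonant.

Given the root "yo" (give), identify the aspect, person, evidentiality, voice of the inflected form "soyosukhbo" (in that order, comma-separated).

inchoative, 3rd person, witnessed, reflexive

Segment: so-yo-si-kh-bo.
aspect: -si/ag → inchoative.
person: -kh → 3rd person.
evidentiality: -bo → witnessed.
voice: so- → reflexive.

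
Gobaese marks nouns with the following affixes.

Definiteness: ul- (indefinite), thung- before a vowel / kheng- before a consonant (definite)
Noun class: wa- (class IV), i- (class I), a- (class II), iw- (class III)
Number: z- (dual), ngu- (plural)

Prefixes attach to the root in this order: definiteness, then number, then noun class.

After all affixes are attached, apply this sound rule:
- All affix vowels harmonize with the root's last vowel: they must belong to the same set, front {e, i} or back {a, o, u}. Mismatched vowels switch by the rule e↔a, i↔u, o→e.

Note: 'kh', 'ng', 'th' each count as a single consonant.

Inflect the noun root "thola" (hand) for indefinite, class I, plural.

unguulthola

Attach definiteness indefinite ul- → ulthola.
Attach number plural ngu- → nguulthola.
Attach noun class class I i- → inguulthola.
Apply vowel harmony: inguulthola → unguulthola.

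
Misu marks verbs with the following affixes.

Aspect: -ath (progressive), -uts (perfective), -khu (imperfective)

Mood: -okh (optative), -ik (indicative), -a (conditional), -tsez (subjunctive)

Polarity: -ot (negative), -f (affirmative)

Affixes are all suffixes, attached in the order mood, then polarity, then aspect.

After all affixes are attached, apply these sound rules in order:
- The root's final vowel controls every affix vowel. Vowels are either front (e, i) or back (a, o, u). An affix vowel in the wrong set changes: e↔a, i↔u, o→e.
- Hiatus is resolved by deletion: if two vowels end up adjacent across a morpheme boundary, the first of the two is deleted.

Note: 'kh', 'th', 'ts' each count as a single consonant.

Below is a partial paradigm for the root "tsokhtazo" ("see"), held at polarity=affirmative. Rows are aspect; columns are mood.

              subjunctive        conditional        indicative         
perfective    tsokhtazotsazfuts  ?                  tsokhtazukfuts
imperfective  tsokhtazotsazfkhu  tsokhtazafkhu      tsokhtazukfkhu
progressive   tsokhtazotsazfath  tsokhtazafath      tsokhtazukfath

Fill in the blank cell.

tsokhtazafuts

Attach mood conditional -a → tsokhtazoa.
Attach polarity affirmative -f → tsokhtazoaf.
Attach aspect perfective -uts → tsokhtazoafuts.
Vowel harmony: no change.
Apply vowel deletion: tsokhtazoafuts → tsokhtazafuts.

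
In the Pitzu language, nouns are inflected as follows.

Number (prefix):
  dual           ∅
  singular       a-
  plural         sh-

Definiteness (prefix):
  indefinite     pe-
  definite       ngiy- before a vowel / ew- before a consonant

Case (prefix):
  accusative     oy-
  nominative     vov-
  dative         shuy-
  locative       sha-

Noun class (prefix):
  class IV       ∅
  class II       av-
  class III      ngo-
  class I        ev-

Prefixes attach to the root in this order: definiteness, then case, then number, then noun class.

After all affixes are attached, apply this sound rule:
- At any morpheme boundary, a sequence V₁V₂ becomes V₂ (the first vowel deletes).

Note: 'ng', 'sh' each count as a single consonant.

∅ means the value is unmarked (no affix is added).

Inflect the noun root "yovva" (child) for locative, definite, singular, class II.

avashewyovva

Attach definiteness definite ew- (before consonant 'y') → ewyovva.
Attach case locative sha- → shaewyovva.
Attach number singular a- → ashaewyovva.
Attach noun class class II av- → avashaewyovva.
Apply vowel deletion: avashaewyovva → avashewyovva.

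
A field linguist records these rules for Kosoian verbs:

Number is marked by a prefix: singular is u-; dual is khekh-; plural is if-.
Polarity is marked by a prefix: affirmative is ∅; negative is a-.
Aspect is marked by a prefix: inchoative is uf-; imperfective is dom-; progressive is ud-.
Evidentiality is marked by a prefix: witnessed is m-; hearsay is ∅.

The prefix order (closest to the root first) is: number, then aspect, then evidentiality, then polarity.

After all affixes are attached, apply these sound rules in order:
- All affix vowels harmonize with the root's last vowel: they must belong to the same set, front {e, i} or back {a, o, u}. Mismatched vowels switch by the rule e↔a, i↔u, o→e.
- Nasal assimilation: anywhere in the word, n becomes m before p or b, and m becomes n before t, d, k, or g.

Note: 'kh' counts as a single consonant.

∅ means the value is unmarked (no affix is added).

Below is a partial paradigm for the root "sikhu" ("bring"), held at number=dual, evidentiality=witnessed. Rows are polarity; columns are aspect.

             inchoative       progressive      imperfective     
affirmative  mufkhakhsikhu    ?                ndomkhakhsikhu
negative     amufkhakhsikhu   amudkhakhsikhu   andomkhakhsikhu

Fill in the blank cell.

Attach number dual khekh- → khekhsikhu.
Attach aspect progressive ud- → udkhekhsikhu.
Attach evidentiality witnessed m- → mudkhekhsikhu.
polarity = affirmative: zero marking, form stays mudkhekhsikhu.
Apply vowel harmony: mudkhekhsikhu → mudkhakhsikhu.
Nasal assimilation: no change.

mudkhakhsikhu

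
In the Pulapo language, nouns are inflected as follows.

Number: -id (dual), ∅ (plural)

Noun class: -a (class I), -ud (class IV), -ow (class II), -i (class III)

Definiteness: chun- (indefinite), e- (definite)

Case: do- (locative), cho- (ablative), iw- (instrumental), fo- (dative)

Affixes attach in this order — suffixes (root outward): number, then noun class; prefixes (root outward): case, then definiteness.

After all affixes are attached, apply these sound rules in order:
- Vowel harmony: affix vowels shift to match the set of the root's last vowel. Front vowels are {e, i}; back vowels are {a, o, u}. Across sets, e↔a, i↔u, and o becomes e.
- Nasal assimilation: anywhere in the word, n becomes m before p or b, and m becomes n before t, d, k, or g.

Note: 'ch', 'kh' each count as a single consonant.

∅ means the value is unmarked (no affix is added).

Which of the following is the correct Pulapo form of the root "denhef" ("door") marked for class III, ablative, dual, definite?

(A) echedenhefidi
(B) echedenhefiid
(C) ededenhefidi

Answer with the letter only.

A

Attach number dual -id → denhefid.
Attach case ablative cho- → chodenhefid.
Attach noun class class III -i → chodenhefidi.
Attach definiteness definite e- → echodenhefidi.
Apply vowel harmony: echodenhefidi → echedenhefidi.
Nasal assimilation: no change.
So the correct form is echedenhefidi, option (A).
(B) echedenhefiid is wrong: it has the affixes in the wrong order.
(C) ededenhefidi is wrong: it uses locative instead of ablative for case.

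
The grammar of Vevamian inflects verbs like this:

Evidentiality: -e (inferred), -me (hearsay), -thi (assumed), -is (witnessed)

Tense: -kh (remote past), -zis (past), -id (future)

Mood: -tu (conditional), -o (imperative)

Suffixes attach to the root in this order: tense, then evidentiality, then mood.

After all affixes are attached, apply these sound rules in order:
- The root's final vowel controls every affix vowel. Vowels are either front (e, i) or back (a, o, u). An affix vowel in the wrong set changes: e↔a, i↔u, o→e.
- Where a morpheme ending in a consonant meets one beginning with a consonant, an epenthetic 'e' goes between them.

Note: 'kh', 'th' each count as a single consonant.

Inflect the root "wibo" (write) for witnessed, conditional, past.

Attach tense past -zis → wibozis.
Attach evidentiality witnessed -is → wibozisis.
Attach mood conditional -tu → wibozisistu.
Apply vowel harmony: wibozisistu → wibozusustu.
Apply epenthesis: wibozusustu → wibozususetu.

wibozususetu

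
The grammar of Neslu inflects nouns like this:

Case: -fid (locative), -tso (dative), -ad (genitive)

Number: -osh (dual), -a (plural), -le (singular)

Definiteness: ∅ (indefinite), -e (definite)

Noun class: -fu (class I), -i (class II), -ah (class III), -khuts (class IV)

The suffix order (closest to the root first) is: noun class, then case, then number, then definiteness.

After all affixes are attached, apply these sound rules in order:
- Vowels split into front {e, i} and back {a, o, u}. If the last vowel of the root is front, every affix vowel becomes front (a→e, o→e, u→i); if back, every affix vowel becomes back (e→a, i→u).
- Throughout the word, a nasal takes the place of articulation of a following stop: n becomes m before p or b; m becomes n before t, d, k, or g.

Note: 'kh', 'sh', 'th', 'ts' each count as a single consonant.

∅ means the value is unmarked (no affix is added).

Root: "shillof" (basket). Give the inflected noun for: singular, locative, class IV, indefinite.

Attach noun class class IV -khuts → shillofkhuts.
Attach case locative -fid → shillofkhutsfid.
Attach number singular -le → shillofkhutsfidle.
definiteness = indefinite: zero marking, form stays shillofkhutsfidle.
Apply vowel harmony: shillofkhutsfidle → shillofkhutsfudla.
Nasal assimilation: no change.

shillofkhutsfudla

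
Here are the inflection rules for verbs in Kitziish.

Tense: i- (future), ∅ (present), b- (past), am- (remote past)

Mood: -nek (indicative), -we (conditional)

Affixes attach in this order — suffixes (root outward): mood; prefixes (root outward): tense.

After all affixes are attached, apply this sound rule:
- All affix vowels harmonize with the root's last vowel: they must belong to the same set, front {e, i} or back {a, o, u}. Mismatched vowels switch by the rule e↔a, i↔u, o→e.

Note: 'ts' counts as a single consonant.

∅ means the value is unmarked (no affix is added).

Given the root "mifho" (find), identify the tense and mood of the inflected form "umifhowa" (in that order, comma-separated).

future, conditional

Segment: i-mifho-we.
tense: i- → future.
mood: -we → conditional.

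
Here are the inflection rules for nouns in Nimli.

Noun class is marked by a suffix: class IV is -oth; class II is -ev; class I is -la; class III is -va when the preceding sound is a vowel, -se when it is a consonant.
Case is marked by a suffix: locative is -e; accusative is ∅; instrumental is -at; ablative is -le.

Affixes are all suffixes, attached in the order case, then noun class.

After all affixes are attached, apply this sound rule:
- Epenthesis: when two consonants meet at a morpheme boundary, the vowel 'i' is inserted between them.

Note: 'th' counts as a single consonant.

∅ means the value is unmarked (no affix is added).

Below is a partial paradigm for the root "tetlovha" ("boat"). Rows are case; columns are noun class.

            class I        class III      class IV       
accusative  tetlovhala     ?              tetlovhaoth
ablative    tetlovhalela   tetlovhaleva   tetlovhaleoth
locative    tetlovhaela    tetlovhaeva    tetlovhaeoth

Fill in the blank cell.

case = accusative: zero marking, form stays tetlovha.
Attach noun class class III -va (after vowel 'a') → tetlovhava.
Epenthesis: no change.

tetlovhava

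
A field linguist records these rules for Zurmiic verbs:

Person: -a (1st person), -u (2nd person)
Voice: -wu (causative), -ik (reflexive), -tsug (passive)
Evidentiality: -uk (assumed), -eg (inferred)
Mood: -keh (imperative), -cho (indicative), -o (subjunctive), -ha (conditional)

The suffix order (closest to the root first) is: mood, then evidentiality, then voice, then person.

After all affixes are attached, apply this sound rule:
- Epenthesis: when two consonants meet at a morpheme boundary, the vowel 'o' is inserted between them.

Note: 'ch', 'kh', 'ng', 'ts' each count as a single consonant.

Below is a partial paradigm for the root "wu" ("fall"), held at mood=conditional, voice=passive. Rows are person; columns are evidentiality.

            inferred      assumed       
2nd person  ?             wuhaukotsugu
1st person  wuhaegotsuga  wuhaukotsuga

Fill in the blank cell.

Attach mood conditional -ha → wuha.
Attach evidentiality inferred -eg → wuhaeg.
Attach voice passive -tsug → wuhaegtsug.
Attach person 2nd person -u → wuhaegtsugu.
Apply epenthesis: wuhaegtsugu → wuhaegotsugu.

wuhaegotsugu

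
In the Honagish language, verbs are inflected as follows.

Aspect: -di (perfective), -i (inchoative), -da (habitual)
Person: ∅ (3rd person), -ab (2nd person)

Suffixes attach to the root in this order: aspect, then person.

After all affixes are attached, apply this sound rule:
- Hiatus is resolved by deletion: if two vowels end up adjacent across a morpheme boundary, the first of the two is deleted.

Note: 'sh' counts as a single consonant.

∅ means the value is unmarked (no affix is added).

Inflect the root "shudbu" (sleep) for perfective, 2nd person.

shudbudab

Attach aspect perfective -di → shudbudi.
Attach person 2nd person -ab → shudbudiab.
Apply vowel deletion: shudbudiab → shudbudab.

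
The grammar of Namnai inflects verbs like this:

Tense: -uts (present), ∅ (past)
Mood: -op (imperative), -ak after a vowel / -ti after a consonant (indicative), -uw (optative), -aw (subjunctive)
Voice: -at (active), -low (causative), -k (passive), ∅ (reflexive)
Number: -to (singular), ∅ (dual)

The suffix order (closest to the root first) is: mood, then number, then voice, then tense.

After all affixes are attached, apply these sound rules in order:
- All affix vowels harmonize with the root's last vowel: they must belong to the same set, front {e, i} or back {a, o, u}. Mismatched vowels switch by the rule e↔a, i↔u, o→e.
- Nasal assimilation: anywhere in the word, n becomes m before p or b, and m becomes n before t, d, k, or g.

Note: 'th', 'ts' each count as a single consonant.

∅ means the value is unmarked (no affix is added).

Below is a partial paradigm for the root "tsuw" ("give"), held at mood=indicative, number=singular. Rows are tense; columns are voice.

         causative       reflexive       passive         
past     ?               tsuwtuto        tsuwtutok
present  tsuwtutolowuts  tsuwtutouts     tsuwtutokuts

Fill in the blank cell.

Attach mood indicative -ti (after consonant 'w') → tsuwti.
Attach number singular -to → tsuwtito.
Attach voice causative -low → tsuwtitolow.
tense = past: zero marking, form stays tsuwtitolow.
Apply vowel harmony: tsuwtitolow → tsuwtutolow.
Nasal assimilation: no change.

tsuwtutolow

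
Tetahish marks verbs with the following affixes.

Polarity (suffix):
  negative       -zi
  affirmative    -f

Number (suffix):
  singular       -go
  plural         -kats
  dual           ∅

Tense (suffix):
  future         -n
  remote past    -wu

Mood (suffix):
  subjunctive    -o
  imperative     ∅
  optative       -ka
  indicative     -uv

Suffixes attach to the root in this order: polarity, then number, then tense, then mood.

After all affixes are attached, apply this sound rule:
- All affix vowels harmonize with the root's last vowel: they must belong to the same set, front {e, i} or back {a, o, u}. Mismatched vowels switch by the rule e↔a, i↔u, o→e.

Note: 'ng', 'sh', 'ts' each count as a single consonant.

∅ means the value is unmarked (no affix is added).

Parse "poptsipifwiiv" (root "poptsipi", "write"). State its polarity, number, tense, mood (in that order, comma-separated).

affirmative, dual, remote past, indicative

Segment: poptsipi-f-wu-uv.
polarity: -f → affirmative.
number: ∅ → dual.
tense: -wu → remote past.
mood: -uv → indicative.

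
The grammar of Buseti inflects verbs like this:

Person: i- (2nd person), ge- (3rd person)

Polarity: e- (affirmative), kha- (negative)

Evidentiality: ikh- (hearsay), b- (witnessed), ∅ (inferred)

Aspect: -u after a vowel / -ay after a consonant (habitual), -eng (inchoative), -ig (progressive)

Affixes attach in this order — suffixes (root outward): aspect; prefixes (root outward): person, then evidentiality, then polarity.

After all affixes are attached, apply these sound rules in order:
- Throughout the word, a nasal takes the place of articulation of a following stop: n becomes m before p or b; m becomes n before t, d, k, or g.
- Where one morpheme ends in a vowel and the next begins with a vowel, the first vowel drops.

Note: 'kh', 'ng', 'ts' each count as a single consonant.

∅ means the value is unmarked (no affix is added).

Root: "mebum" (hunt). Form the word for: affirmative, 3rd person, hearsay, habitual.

Attach person 3rd person ge- → gemebum.
Attach aspect habitual -ay (after consonant 'm') → gemebumay.
Attach evidentiality hearsay ikh- → ikhgemebumay.
Attach polarity affirmative e- → eikhgemebumay.
Nasal assimilation: no change.
Apply vowel deletion: eikhgemebumay → ikhgemebumay.

ikhgemebumay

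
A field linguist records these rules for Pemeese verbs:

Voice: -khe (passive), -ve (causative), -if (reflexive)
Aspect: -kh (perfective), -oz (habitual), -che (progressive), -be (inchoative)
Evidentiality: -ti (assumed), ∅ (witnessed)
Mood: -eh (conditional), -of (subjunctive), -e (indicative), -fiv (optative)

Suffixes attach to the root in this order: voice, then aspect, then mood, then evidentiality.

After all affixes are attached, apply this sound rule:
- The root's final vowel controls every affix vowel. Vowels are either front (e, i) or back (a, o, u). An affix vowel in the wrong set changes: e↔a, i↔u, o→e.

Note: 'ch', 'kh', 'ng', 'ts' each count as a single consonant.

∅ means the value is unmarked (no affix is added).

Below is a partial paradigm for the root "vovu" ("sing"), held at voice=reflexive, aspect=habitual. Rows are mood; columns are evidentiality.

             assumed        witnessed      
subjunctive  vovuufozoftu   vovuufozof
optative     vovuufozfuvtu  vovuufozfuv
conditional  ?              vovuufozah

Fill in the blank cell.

Attach voice reflexive -if → vovuif.
Attach aspect habitual -oz → vovuifoz.
Attach mood conditional -eh → vovuifozeh.
Attach evidentiality assumed -ti → vovuifozehti.
Apply vowel harmony: vovuifozehti → vovuufozahtu.

vovuufozahtu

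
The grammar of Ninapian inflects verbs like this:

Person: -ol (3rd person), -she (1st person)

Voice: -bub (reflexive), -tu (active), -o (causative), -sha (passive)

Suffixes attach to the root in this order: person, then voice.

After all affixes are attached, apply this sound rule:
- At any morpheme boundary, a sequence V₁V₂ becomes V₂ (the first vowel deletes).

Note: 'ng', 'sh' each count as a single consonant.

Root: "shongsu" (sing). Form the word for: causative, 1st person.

shongsusho

Attach person 1st person -she → shongsushe.
Attach voice causative -o → shongsusheo.
Apply vowel deletion: shongsusheo → shongsusho.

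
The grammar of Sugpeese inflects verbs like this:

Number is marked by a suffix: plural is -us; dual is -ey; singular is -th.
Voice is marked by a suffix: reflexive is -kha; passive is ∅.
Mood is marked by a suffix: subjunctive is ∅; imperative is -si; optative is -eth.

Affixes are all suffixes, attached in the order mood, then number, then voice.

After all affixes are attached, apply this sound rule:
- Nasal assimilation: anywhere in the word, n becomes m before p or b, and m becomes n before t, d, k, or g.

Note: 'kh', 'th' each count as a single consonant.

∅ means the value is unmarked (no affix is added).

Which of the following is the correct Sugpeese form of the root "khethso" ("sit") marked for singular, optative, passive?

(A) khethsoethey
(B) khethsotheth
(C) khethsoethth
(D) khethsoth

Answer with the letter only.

Attach mood optative -eth → khethsoeth.
Attach number singular -th → khethsoethth.
voice = passive: zero marking, form stays khethsoethth.
Nasal assimilation: no change.
So the correct form is khethsoethth, option (C).
(D) khethsoth is wrong: it uses subjunctive instead of optative for mood.
(B) khethsotheth is wrong: it has the affixes in the wrong order.
(A) khethsoethey is wrong: it uses dual instead of singular for number.

C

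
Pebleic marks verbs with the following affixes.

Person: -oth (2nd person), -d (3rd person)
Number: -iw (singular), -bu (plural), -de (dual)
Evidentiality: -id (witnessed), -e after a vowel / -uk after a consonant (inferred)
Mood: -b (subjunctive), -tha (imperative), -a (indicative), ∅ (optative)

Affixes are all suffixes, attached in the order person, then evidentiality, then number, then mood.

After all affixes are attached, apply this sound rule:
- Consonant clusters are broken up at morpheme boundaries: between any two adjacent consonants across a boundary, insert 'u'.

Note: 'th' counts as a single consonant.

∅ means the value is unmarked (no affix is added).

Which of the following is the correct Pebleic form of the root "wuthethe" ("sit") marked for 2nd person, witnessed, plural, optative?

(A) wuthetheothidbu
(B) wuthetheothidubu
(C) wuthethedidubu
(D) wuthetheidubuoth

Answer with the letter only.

Attach person 2nd person -oth → wuthetheoth.
Attach evidentiality witnessed -id → wuthetheothid.
Attach number plural -bu → wuthetheothidbu.
mood = optative: zero marking, form stays wuthetheothidbu.
Apply epenthesis: wuthetheothidbu → wuthetheothidubu.
So the correct form is wuthetheothidubu, option (B).
(A) wuthetheothidbu is wrong: it fails to apply the sound rule(s).
(D) wuthetheidubuoth is wrong: it has the affixes in the wrong order.
(C) wuthethedidubu is wrong: it uses 3rd person instead of 2nd person for person.

B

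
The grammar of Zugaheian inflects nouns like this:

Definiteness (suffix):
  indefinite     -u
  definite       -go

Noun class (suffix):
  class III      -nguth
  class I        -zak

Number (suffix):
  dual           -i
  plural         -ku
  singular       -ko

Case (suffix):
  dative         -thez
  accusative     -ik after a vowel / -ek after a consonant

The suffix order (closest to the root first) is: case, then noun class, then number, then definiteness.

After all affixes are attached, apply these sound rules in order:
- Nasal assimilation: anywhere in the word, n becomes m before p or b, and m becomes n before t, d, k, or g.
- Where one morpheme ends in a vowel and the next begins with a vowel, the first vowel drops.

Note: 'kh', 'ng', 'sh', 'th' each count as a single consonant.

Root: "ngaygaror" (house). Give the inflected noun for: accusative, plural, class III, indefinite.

ngaygaroreknguthku

Attach case accusative -ek (after consonant 'r') → ngaygarorek.
Attach noun class class III -nguth → ngaygaroreknguth.
Attach number plural -ku → ngaygaroreknguthku.
Attach definiteness indefinite -u → ngaygaroreknguthkuu.
Nasal assimilation: no change.
Apply vowel deletion: ngaygaroreknguthkuu → ngaygaroreknguthku.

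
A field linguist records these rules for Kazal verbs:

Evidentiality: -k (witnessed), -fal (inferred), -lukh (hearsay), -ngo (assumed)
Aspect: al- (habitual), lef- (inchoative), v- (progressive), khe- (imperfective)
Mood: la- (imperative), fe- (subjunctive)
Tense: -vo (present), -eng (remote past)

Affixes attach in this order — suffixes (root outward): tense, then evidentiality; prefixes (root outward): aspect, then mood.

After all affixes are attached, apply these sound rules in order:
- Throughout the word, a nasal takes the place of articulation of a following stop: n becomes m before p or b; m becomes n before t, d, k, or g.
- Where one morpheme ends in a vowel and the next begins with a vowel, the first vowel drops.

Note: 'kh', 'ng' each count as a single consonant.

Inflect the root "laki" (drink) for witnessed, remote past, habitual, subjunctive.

fallakengk

Attach tense remote past -eng → lakieng.
Attach aspect habitual al- → allakieng.
Attach evidentiality witnessed -k → allakiengk.
Attach mood subjunctive fe- → feallakiengk.
Nasal assimilation: no change.
Apply vowel deletion: feallakiengk → fallakengk.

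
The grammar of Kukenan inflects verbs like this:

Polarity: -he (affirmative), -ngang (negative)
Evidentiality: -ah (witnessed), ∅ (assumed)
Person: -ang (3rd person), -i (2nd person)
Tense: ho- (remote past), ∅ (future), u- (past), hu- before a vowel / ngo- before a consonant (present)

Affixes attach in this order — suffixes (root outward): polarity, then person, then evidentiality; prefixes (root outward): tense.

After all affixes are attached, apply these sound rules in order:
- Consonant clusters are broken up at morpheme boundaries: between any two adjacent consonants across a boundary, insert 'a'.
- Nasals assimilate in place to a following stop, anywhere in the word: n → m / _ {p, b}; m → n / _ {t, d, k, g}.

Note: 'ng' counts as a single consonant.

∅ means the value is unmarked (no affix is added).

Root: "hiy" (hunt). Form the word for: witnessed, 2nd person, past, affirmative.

Attach polarity affirmative -he → hiyhe.
Attach tense past u- → uhiyhe.
Attach person 2nd person -i → uhiyhei.
Attach evidentiality witnessed -ah → uhiyheiah.
Apply epenthesis: uhiyheiah → uhiyaheiah.
Nasal assimilation: no change.

uhiyaheiah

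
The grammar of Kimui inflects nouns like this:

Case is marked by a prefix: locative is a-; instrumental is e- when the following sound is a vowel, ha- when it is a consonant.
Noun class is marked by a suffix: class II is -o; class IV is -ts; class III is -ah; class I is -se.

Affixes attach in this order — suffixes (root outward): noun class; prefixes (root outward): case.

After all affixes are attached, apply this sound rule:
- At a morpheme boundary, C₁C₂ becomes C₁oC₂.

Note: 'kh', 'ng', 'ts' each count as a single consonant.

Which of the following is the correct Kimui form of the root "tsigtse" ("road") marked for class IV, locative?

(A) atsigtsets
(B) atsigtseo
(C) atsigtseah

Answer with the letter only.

Attach noun class class IV -ts → tsigtsets.
Attach case locative a- → atsigtsets.
Epenthesis: no change.
So the correct form is atsigtsets, option (A).
(B) atsigtseo is wrong: it uses class II instead of class IV for noun class.
(C) atsigtseah is wrong: it uses class III instead of class IV for noun class.

A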